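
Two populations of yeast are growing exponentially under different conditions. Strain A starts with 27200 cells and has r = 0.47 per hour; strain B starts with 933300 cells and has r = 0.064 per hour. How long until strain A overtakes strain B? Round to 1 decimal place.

8.7 hours

Set 27200·e^(0.47t) = 933300·e^(0.064t).
e^((0.47 − 0.064)t) = 933300/27200 → e^(0.406·t) = 34.312.
0.406·t = ln(34.312) = 3.5355, so t = 3.5355/0.406 = 8.7082.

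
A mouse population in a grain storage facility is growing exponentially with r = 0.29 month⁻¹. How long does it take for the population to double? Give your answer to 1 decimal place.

2.4 months

Doubling time t_d = ln(2)/r = 0.6931/0.29 = 2.3902.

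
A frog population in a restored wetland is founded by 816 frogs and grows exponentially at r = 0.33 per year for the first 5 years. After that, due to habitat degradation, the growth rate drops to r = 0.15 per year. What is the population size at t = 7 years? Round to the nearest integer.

5735 frogs

Phase 1: N(5) = 816·e^(0.33×5) = 816·e^1.65 = 4248.9.
Phase 2 runs for 7 − 5 = 2 years at r = 0.15.
N(7) = 4248.9·e^(0.15×2) = 4248.9·e^0.3 = 5735.41.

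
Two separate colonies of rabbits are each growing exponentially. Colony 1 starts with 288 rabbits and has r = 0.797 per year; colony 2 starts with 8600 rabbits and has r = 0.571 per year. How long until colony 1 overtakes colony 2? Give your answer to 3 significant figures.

Set 288·e^(0.797t) = 8600·e^(0.571t).
e^((0.797 − 0.571)t) = 8600/288 → e^(0.226·t) = 29.861.
0.226·t = ln(29.861) = 3.3966, so t = 3.3966/0.226 = 15.029.

15.0 years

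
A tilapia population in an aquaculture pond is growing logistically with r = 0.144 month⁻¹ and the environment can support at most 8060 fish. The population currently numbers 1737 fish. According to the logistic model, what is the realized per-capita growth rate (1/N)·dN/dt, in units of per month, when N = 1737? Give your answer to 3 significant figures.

0.113 per month

(1/N)·dN/dt = r(1 − N/K) = 0.144 × (1 − 1737/8060).
= 0.144 × 0.78449 = 0.11297.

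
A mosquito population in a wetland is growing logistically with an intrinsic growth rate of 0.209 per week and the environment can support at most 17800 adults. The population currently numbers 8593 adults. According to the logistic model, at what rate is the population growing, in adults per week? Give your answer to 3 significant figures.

dN/dt = rN(1 − N/K) = 0.209 × 8593 × (1 − 8593/17800).
1 − 8593/17800 = 0.51725; dN/dt = 0.209 × 8593 × 0.51725 = 928.94.

929 adults per week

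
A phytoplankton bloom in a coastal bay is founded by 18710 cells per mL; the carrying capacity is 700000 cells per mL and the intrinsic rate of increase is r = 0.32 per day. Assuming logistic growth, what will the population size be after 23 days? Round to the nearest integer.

684151 cells per mL

A = (K − N₀)/N₀ = (700000 − 18710)/18710 = 36.413.
N(t) = K/(1 + A·e^(−rt)) = 700000/(1 + 36.413×e^(−0.32×23)).
e^(−7.36) = 0.0006362; denominator = 1 + 36.413×0.0006362 = 1.0232.
N = 700000/1.0232 = 684151.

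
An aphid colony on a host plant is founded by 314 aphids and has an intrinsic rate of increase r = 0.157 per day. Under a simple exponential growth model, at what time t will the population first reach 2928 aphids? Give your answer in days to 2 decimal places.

14.22 days

Set N₀·e^(rt) = 2928: e^(0.157·t) = 2928/314 = 9.3248.
0.157·t = ln(9.3248) = 2.2327, so t = 2.2327/0.157 = 14.221.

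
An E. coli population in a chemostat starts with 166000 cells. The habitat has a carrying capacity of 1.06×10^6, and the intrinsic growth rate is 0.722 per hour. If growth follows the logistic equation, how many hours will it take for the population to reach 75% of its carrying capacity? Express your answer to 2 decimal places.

A = (K − N₀)/N₀ = (1.06×10^6 − 166000)/166000 = 5.3855.
Solve 1.06×10^6/(1 + 5.3855·e^(−0.722t)) = 795000: 1 + 5.3855·e^(−0.722t) = 1.3333, so e^(−0.722t) = 0.0618941.
−0.722·t = ln(0.0618941) = -2.7823, so t = 2.7823/0.722 = 3.8536.

3.85 hours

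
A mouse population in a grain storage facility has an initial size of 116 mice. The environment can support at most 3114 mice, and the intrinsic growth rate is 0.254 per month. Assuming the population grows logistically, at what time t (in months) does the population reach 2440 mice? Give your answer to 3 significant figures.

A = (K − N₀)/N₀ = (3114 − 116)/116 = 25.845.
Solve 3114/(1 + 25.845·e^(−0.254t)) = 2440: 1 + 25.845·e^(−0.254t) = 1.2762, so e^(−0.254t) = 0.010688.
−0.254·t = ln(0.010688) = -4.5386, so t = 4.5386/0.254 = 17.869.

17.9 months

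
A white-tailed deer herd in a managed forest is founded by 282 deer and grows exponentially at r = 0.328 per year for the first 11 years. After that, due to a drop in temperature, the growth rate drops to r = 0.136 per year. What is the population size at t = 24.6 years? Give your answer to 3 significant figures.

Phase 1: N(11) = 282·e^(0.328×11) = 282·e^3.608 = 10403.6.
Phase 2 runs for 24.6 − 11 = 13.6 years at r = 0.136.
N(24.6) = 10403.6·e^(0.136×13.6) = 10403.6·e^1.85 = 66138.6.

66100 deer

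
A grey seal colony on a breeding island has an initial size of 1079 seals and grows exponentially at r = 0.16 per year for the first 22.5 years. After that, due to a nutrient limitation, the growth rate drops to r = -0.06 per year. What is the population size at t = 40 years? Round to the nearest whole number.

Phase 1: N(22.5) = 1079·e^(0.16×22.5) = 1079·e^3.6 = 39489.5.
Phase 2 runs for 40 − 22.5 = 17.5 years at r = -0.06.
N(40) = 39489.5·e^(-0.06×17.5) = 39489.5·e^-1.05 = 13818.9.

13819 seals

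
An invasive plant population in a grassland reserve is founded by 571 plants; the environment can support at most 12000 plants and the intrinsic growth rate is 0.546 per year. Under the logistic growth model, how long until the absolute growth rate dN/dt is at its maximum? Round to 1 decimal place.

5.5 years

Logistic growth is fastest at N = K/2 = 6000.
A = (K − N₀)/N₀ = 20.016. Set K/(1 + A·e^(−rt)) = K/2 → A·e^(−rt) = 1.
e^(−0.546t) = 1/20.016 = 0.0499606, so t = ln(20.016)/0.546 = 2.9965/0.546 = 5.4881.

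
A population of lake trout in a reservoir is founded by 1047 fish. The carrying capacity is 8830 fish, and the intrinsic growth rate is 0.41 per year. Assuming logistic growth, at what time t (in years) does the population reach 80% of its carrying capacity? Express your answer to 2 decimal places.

A = (K − N₀)/N₀ = (8830 − 1047)/1047 = 7.4336.
Solve 8830/(1 + 7.4336·e^(−0.41t)) = 7064: 1 + 7.4336·e^(−0.41t) = 1.25, so e^(−0.41t) = 0.033631.
−0.41·t = ln(0.033631) = -3.3923, so t = 3.3923/0.41 = 8.2739.

8.27 years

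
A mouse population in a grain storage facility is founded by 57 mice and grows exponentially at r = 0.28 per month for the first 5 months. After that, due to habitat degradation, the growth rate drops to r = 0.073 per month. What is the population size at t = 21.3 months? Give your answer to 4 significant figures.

759.7 mice

Phase 1: N(5) = 57·e^(0.28×5) = 57·e^1.4 = 231.146.
Phase 2 runs for 21.3 − 5 = 16.3 months at r = 0.073.
N(21.3) = 231.146·e^(0.073×16.3) = 231.146·e^1.19 = 759.721.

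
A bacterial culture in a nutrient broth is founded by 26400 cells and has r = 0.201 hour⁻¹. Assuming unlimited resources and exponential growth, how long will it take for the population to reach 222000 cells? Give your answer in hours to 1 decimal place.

10.6 hours

Set N₀·e^(rt) = 222000: e^(0.201·t) = 222000/26400 = 8.4091.
0.201·t = ln(8.4091) = 2.1293, so t = 2.1293/0.201 = 10.594.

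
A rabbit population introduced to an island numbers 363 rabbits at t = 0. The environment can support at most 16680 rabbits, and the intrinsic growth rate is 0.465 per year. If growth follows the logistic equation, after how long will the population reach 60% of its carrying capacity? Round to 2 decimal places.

9.06 years

A = (K − N₀)/N₀ = (16680 − 363)/363 = 44.95.
Solve 16680/(1 + 44.95·e^(−0.465t)) = 10008: 1 + 44.95·e^(−0.465t) = 1.6667, so e^(−0.465t) = 0.0148312.
−0.465·t = ln(0.0148312) = -4.211, so t = 4.211/0.465 = 9.056.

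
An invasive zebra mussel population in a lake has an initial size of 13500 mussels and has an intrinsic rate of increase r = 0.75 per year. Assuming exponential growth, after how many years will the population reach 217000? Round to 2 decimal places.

Set N₀·e^(rt) = 217000: e^(0.75·t) = 217000/13500 = 16.074.
0.75·t = ln(16.074) = 2.7772, so t = 2.7772/0.75 = 3.7029.

3.70 years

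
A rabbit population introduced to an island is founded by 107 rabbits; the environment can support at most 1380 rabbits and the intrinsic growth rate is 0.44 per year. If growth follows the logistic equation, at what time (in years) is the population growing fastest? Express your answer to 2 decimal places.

5.63 years

Logistic growth is fastest at N = K/2 = 690.
A = (K − N₀)/N₀ = 11.897. Set K/(1 + A·e^(−rt)) = K/2 → A·e^(−rt) = 1.
e^(−0.44t) = 1/11.897 = 0.0840534, so t = ln(11.897)/0.44 = 2.4763/0.44 = 5.628.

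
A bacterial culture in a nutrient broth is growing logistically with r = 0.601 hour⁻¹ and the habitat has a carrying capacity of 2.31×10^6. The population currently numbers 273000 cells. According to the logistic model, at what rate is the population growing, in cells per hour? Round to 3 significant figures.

145000 cells per hour

dN/dt = rN(1 − N/K) = 0.601 × 273000 × (1 − 273000/2.31×10^6).
1 − 273000/2.31×10^6 = 0.88182; dN/dt = 0.601 × 273000 × 0.88182 = 1.44683×10^5.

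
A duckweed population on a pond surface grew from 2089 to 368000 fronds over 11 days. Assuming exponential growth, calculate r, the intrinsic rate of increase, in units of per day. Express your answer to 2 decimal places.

From N(t) = N₀·e^(rt): e^(r·11) = 368000/2089 = 176.16.
r·11 = ln(176.16) = 5.1714, so r = 5.1714/11 = 0.47013.

0.47 per day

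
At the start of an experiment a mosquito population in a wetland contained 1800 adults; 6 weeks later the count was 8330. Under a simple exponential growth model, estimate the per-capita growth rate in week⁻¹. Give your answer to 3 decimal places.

0.255 per week

From N(t) = N₀·e^(rt): e^(r·6) = 8330/1800 = 4.6278.
r·6 = ln(4.6278) = 1.5321, so r = 1.5321/6 = 0.25535.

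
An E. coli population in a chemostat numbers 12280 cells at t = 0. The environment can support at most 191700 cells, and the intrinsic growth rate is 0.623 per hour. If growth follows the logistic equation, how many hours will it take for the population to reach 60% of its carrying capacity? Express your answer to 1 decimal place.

5.0 hours

A = (K − N₀)/N₀ = (191700 − 12280)/12280 = 14.611.
Solve 191700/(1 + 14.611·e^(−0.623t)) = 115020: 1 + 14.611·e^(−0.623t) = 1.6667, so e^(−0.623t) = 0.0456285.
−0.623·t = ln(0.0456285) = -3.0872, so t = 3.0872/0.623 = 4.9554.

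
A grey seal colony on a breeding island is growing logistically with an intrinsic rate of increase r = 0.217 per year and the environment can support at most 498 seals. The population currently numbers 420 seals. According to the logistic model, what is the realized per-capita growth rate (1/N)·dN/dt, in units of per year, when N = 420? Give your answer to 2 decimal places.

(1/N)·dN/dt = r(1 − N/K) = 0.217 × (1 − 420/498).
= 0.217 × 0.15663 = 0.033988.

0.03 per year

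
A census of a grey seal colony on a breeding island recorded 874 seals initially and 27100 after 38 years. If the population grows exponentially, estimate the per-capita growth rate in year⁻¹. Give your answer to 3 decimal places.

0.090 per year

From N(t) = N₀·e^(rt): e^(r·38) = 27100/874 = 31.007.
r·38 = ln(31.007) = 3.4342, so r = 3.4342/38 = 0.090374.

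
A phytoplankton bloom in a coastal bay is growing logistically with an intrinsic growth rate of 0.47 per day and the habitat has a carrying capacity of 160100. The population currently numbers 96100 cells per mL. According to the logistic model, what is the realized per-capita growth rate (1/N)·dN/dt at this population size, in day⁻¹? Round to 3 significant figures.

0.188 per day

(1/N)·dN/dt = r(1 − N/K) = 0.47 × (1 − 96100/160100).
= 0.47 × 0.39975 = 0.18788.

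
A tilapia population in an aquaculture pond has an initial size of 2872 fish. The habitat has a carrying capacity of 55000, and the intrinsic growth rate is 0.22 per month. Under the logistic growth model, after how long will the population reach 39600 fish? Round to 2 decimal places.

17.47 months

A = (K − N₀)/N₀ = (55000 − 2872)/2872 = 18.15.
Solve 55000/(1 + 18.15·e^(−0.22t)) = 39600: 1 + 18.15·e^(−0.22t) = 1.3889, so e^(−0.22t) = 0.0214259.
−0.22·t = ln(0.0214259) = -3.8432, so t = 3.8432/0.22 = 17.469.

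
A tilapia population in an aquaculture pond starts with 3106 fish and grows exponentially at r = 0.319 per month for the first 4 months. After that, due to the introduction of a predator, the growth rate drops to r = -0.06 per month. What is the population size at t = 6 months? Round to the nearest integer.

9868 fish

Phase 1: N(4) = 3106·e^(0.319×4) = 3106·e^1.276 = 11126.6.
Phase 2 runs for 6 − 4 = 2 months at r = -0.06.
N(6) = 11126.6·e^(-0.06×2) = 11126.6·e^-0.12 = 9868.38.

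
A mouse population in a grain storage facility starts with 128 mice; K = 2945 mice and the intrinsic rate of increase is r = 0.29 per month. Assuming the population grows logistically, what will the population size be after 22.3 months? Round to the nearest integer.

A = (K − N₀)/N₀ = (2945 − 128)/128 = 22.008.
N(t) = K/(1 + A·e^(−rt)) = 2945/(1 + 22.008×e^(−0.29×22.3)).
e^(−6.467) = 0.0015539; denominator = 1 + 22.008×0.0015539 = 1.0342.
N = 2945/1.0342 = 2847.62.

2848 mice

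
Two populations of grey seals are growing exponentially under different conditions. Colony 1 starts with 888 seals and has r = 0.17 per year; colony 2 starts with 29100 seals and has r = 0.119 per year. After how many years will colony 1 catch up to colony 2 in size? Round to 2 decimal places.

Set 888·e^(0.17t) = 29100·e^(0.119t).
e^((0.17 − 0.119)t) = 29100/888 → e^(0.051·t) = 32.77.
0.051·t = ln(32.77) = 3.4895, so t = 3.4895/0.051 = 68.422.

68.42 years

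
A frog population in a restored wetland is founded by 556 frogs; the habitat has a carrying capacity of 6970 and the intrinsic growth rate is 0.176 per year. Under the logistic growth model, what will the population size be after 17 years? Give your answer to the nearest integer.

A = (K − N₀)/N₀ = (6970 − 556)/556 = 11.536.
N(t) = K/(1 + A·e^(−rt)) = 6970/(1 + 11.536×e^(−0.176×17)).
e^(−2.992) = 0.050187; denominator = 1 + 11.536×0.050187 = 1.579.
N = 6970/1.579 = 4414.31.

4414 frogs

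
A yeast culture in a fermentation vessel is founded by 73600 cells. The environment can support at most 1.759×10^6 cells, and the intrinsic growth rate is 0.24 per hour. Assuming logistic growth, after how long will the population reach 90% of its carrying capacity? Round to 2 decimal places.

22.20 hours

A = (K − N₀)/N₀ = (1.759×10^6 − 73600)/73600 = 22.899.
Solve 1.759×10^6/(1 + 22.899·e^(−0.24t)) = 1.5831×10^6: 1 + 22.899·e^(−0.24t) = 1.1111, so e^(−0.24t) = 0.00485213.
−0.24·t = ln(0.00485213) = -5.3283, so t = 5.3283/0.24 = 22.201.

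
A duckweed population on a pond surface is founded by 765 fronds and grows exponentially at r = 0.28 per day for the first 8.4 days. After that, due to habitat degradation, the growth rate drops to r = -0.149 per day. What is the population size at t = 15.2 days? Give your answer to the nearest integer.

2918 fronds

Phase 1: N(8.4) = 765·e^(0.28×8.4) = 765·e^2.352 = 8037.52.
Phase 2 runs for 15.2 − 8.4 = 6.8 days at r = -0.149.
N(15.2) = 8037.52·e^(-0.149×6.8) = 8037.52·e^-1.013 = 2918.06.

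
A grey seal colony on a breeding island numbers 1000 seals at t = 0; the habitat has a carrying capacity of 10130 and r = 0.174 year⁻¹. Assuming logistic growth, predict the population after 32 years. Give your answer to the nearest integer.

A = (K − N₀)/N₀ = (10130 − 1000)/1000 = 9.13.
N(t) = K/(1 + A·e^(−rt)) = 10130/(1 + 9.13×e^(−0.174×32)).
e^(−5.568) = 0.0038181; denominator = 1 + 9.13×0.0038181 = 1.0349.
N = 10130/1.0349 = 9788.77.

9789 seals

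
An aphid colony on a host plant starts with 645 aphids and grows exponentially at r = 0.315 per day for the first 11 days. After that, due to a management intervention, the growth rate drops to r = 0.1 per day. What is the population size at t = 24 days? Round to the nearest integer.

Phase 1: N(11) = 645·e^(0.315×11) = 645·e^3.465 = 20624.8.
Phase 2 runs for 24 − 11 = 13 days at r = 0.1.
N(24) = 20624.8·e^(0.1×13) = 20624.8·e^1.3 = 75678.6.

75679 aphids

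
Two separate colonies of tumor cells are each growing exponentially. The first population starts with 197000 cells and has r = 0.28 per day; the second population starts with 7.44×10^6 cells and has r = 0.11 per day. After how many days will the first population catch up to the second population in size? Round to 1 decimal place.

Set 197000·e^(0.28t) = 7.44×10^6·e^(0.11t).
e^((0.28 − 0.11)t) = 7.44×10^6/197000 → e^(0.17·t) = 37.766.
0.17·t = ln(37.766) = 3.6314, so t = 3.6314/0.17 = 21.361.

21.4 days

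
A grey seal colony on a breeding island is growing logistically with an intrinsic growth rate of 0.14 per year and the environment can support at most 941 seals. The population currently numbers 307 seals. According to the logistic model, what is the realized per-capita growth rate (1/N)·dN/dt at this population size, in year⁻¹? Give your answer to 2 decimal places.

(1/N)·dN/dt = r(1 − N/K) = 0.14 × (1 − 307/941).
= 0.14 × 0.67375 = 0.094325.

0.09 per year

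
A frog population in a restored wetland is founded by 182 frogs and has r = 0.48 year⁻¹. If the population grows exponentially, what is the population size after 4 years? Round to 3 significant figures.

1240 frogs

N(t) = N₀·e^(rt) = 182 × e^(0.48×4) = 182 × e^1.92.
e^1.92 ≈ 6.821, so N ≈ 182 × 6.821 = 1241.41.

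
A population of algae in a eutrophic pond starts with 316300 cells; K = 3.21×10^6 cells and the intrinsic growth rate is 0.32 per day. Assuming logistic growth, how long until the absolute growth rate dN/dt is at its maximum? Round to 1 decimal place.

6.9 days

Logistic growth is fastest at N = K/2 = 1.605×10^6.
A = (K − N₀)/N₀ = 9.1486. Set K/(1 + A·e^(−rt)) = K/2 → A·e^(−rt) = 1.
e^(−0.32t) = 1/9.1486 = 0.109306, so t = ln(9.1486)/0.32 = 2.2136/0.32 = 6.9175.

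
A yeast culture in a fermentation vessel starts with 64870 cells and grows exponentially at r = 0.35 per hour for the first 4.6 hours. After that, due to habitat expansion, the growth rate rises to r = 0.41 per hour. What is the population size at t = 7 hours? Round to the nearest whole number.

868168 cells

Phase 1: N(4.6) = 64870·e^(0.35×4.6) = 64870·e^1.61 = 324532.
Phase 2 runs for 7 − 4.6 = 2.4 hours at r = 0.41.
N(7) = 324532·e^(0.41×2.4) = 324532·e^0.984 = 868168.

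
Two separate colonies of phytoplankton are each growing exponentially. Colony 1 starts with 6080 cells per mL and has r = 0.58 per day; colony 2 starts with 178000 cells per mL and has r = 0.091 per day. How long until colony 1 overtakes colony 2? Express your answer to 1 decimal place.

Set 6080·e^(0.58t) = 178000·e^(0.091t).
e^((0.58 − 0.091)t) = 178000/6080 → e^(0.489·t) = 29.276.
0.489·t = ln(29.276) = 3.3768, so t = 3.3768/0.489 = 6.9055.

6.9 days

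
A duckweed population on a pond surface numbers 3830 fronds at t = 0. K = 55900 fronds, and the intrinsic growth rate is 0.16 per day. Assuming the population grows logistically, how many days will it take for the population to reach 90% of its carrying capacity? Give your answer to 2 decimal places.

A = (K − N₀)/N₀ = (55900 − 3830)/3830 = 13.595.
Solve 55900/(1 + 13.595·e^(−0.16t)) = 50310: 1 + 13.595·e^(−0.16t) = 1.1111, so e^(−0.16t) = 0.00817276.
−0.16·t = ln(0.00817276) = -4.8069, so t = 4.8069/0.16 = 30.043.

30.04 days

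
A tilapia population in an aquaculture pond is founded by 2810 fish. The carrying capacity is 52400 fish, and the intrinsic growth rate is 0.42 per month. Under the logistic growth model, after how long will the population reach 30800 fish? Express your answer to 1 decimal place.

A = (K − N₀)/N₀ = (52400 − 2810)/2810 = 17.648.
Solve 52400/(1 + 17.648·e^(−0.42t)) = 30800: 1 + 17.648·e^(−0.42t) = 1.7013, so e^(−0.42t) = 0.0397388.
−0.42·t = ln(0.0397388) = -3.2254, so t = 3.2254/0.42 = 7.6796.

7.7 months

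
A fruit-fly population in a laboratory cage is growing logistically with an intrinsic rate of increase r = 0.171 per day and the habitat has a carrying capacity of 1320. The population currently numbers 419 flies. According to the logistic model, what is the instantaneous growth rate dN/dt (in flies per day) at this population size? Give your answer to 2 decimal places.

dN/dt = rN(1 − N/K) = 0.171 × 419 × (1 − 419/1320).
1 − 419/1320 = 0.68258; dN/dt = 0.171 × 419 × 0.68258 = 48.906.

48.91 flies per day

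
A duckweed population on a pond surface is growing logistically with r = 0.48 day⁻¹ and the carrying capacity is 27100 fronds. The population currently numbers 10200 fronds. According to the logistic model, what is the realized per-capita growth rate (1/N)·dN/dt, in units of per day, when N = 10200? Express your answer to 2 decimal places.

0.30 per day

(1/N)·dN/dt = r(1 − N/K) = 0.48 × (1 − 10200/27100).
= 0.48 × 0.62362 = 0.29934.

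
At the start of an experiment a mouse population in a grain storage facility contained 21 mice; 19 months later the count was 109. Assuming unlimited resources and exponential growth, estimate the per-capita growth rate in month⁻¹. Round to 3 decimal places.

From N(t) = N₀·e^(rt): e^(r·19) = 109/21 = 5.1905.
r·19 = ln(5.1905) = 1.6468, so r = 1.6468/19 = 0.086675.

0.087 per month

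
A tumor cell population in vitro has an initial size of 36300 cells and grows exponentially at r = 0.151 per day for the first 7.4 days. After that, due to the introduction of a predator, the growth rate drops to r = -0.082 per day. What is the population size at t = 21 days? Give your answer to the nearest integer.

36380 cells

Phase 1: N(7.4) = 36300·e^(0.151×7.4) = 36300·e^1.117 = 110965.
Phase 2 runs for 21 − 7.4 = 13.6 days at r = -0.082.
N(21) = 110965·e^(-0.082×13.6) = 110965·e^-1.115 = 36379.9.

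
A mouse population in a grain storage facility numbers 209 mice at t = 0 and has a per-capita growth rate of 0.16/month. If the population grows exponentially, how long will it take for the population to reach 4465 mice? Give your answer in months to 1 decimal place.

Set N₀·e^(rt) = 4465: e^(0.16·t) = 4465/209 = 21.364.
0.16·t = ln(21.364) = 3.0617, so t = 3.0617/0.16 = 19.136.

19.1 months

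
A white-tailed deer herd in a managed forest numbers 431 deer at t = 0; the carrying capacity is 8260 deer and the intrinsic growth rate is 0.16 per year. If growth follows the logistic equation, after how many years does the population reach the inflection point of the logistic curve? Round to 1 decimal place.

Logistic growth is fastest at N = K/2 = 4130.
A = (K − N₀)/N₀ = 18.165. Set K/(1 + A·e^(−rt)) = K/2 → A·e^(−rt) = 1.
e^(−0.16t) = 1/18.165 = 0.0550517, so t = ln(18.165)/0.16 = 2.8995/0.16 = 18.122.

18.1 years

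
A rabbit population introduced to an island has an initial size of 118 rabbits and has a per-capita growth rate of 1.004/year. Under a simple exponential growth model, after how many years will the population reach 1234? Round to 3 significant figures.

Set N₀·e^(rt) = 1234: e^(1.004·t) = 1234/118 = 10.458.
1.004·t = ln(10.458) = 2.3473, so t = 2.3473/1.004 = 2.338.

2.34 years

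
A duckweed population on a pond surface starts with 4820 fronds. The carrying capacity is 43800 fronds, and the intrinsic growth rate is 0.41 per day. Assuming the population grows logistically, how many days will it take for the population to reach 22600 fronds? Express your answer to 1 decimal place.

A = (K − N₀)/N₀ = (43800 − 4820)/4820 = 8.0871.
Solve 43800/(1 + 8.0871·e^(−0.41t)) = 22600: 1 + 8.0871·e^(−0.41t) = 1.9381, so e^(−0.41t) = 0.115993.
−0.41·t = ln(0.115993) = -2.1542, so t = 2.1542/0.41 = 5.2542.

5.3 days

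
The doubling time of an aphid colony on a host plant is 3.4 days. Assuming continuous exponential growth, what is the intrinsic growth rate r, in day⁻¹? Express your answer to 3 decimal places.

r = ln(2)/t_d = 0.6931/3.4 = 0.20387.

0.204 per day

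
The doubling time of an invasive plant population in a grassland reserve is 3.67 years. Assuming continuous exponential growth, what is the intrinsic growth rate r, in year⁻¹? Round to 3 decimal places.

0.189 per year

r = ln(2)/t_d = 0.6931/3.67 = 0.18887.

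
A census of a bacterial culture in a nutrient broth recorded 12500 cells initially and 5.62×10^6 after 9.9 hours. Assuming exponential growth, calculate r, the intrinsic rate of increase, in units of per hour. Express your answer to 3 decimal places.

0.617 per hour

From N(t) = N₀·e^(rt): e^(r·9.9) = 5.62×10^6/12500 = 449.6.
r·9.9 = ln(449.6) = 6.1084, so r = 6.1084/9.9 = 0.61701.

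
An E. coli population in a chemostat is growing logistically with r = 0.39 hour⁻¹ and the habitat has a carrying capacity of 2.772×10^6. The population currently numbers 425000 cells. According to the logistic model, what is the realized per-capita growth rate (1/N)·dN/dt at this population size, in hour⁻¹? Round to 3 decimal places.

0.330 per hour

(1/N)·dN/dt = r(1 − N/K) = 0.39 × (1 − 425000/2.772×10^6).
= 0.39 × 0.84668 = 0.33021.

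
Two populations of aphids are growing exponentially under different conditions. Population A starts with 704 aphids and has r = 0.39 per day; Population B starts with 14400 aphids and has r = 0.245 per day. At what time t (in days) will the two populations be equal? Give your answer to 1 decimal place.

20.8 days

Set 704·e^(0.39t) = 14400·e^(0.245t).
e^((0.39 − 0.245)t) = 14400/704 → e^(0.145·t) = 20.455.
0.145·t = ln(20.455) = 3.0182, so t = 3.0182/0.145 = 20.815.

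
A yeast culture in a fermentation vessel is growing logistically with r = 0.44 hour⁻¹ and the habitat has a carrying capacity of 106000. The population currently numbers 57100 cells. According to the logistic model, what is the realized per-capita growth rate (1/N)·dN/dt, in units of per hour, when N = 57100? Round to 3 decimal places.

0.203 per hour

(1/N)·dN/dt = r(1 − N/K) = 0.44 × (1 − 57100/106000).
= 0.44 × 0.46132 = 0.20298.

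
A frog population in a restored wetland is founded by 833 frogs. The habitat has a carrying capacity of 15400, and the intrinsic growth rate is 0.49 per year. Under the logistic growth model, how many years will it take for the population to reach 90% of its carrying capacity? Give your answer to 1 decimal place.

A = (K − N₀)/N₀ = (15400 − 833)/833 = 17.487.
Solve 15400/(1 + 17.487·e^(−0.49t)) = 13860: 1 + 17.487·e^(−0.49t) = 1.1111, so e^(−0.49t) = 0.00635378.
−0.49·t = ln(0.00635378) = -5.0587, so t = 5.0587/0.49 = 10.324.

10.3 years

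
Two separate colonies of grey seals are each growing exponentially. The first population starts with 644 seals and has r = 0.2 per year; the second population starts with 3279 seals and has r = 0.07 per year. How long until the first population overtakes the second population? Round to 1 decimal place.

Set 644·e^(0.2t) = 3279·e^(0.07t).
e^((0.2 − 0.07)t) = 3279/644 → e^(0.13·t) = 5.0916.
0.13·t = ln(5.0916) = 1.6276, so t = 1.6276/0.13 = 12.52.

12.5 years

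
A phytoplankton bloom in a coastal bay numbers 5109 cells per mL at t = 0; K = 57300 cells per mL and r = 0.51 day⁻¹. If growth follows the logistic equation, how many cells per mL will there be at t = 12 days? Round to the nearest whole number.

A = (K − N₀)/N₀ = (57300 − 5109)/5109 = 10.216.
N(t) = K/(1 + A·e^(−rt)) = 57300/(1 + 10.216×e^(−0.51×12)).
e^(−6.12) = 0.0021985; denominator = 1 + 10.216×0.0021985 = 1.0225.
N = 57300/1.0225 = 56041.4.

56041 cells per mL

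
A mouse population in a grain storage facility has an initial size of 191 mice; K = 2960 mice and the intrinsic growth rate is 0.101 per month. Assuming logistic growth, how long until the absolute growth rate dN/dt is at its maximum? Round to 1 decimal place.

Logistic growth is fastest at N = K/2 = 1480.
A = (K − N₀)/N₀ = 14.497. Set K/(1 + A·e^(−rt)) = K/2 → A·e^(−rt) = 1.
e^(−0.101t) = 1/14.497 = 0.068978, so t = ln(14.497)/0.101 = 2.674/0.101 = 26.475.

26.5 months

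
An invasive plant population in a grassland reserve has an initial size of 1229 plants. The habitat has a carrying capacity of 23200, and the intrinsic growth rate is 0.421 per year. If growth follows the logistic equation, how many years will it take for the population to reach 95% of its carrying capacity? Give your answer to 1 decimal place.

A = (K − N₀)/N₀ = (23200 − 1229)/1229 = 17.877.
Solve 23200/(1 + 17.877·e^(−0.421t)) = 22040: 1 + 17.877·e^(−0.421t) = 1.0526, so e^(−0.421t) = 0.00294407.
−0.421·t = ln(0.00294407) = -5.828, so t = 5.828/0.421 = 13.843.

13.8 years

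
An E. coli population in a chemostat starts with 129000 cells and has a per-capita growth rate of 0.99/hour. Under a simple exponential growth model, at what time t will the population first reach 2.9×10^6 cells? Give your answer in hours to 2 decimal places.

Set N₀·e^(rt) = 2.9×10^6: e^(0.99·t) = 2.9×10^6/129000 = 22.481.
0.99·t = ln(22.481) = 3.1127, so t = 3.1127/0.99 = 3.1441.

3.14 hours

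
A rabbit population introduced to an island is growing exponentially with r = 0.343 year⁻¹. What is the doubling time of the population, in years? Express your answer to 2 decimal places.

2.02 years

Doubling time t_d = ln(2)/r = 0.6931/0.343 = 2.0208.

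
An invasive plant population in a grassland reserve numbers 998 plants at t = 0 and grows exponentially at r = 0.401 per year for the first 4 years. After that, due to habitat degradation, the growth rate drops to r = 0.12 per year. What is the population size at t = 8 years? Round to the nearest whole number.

8020 plants

Phase 1: N(4) = 998·e^(0.401×4) = 998·e^1.604 = 4962.94.
Phase 2 runs for 8 − 4 = 4 years at r = 0.12.
N(8) = 4962.94·e^(0.12×4) = 4962.94·e^0.48 = 8020.48.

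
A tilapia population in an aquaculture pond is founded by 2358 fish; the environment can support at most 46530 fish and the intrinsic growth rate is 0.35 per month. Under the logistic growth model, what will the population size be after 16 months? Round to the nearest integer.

A = (K − N₀)/N₀ = (46530 − 2358)/2358 = 18.733.
N(t) = K/(1 + A·e^(−rt)) = 46530/(1 + 18.733×e^(−0.35×16)).
e^(−5.6) = 0.0036979; denominator = 1 + 18.733×0.0036979 = 1.0693.
N = 46530/1.0693 = 43515.6.

43516 fish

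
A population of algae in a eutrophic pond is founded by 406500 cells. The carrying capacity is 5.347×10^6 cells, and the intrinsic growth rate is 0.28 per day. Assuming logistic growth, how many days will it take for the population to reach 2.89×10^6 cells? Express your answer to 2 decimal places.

A = (K − N₀)/N₀ = (5.347×10^6 − 406500)/406500 = 12.154.
Solve 5.347×10^6/(1 + 12.154·e^(−0.28t)) = 2.89×10^6: 1 + 12.154·e^(−0.28t) = 1.8502, so e^(−0.28t) = 0.0699515.
−0.28·t = ln(0.0699515) = -2.66, so t = 2.66/0.28 = 9.4998.

9.50 days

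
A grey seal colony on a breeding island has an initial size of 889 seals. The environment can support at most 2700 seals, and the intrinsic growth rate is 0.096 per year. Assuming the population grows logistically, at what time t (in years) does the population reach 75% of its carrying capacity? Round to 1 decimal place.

A = (K − N₀)/N₀ = (2700 − 889)/889 = 2.0371.
Solve 2700/(1 + 2.0371·e^(−0.096t)) = 2025: 1 + 2.0371·e^(−0.096t) = 1.3333, so e^(−0.096t) = 0.16363.
−0.096·t = ln(0.16363) = -1.8101, so t = 1.8101/0.096 = 18.856.

18.9 years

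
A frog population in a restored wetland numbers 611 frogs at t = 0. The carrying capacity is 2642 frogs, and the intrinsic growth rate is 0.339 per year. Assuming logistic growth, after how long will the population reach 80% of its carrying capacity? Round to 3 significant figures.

7.63 years

A = (K − N₀)/N₀ = (2642 − 611)/611 = 3.3241.
Solve 2642/(1 + 3.3241·e^(−0.339t)) = 2113.6: 1 + 3.3241·e^(−0.339t) = 1.25, so e^(−0.339t) = 0.0752093.
−0.339·t = ln(0.0752093) = -2.5875, so t = 2.5875/0.339 = 7.6327.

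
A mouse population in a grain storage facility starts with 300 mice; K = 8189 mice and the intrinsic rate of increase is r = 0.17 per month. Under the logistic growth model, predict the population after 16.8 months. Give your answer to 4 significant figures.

3260 mice

A = (K − N₀)/N₀ = (8189 − 300)/300 = 26.297.
N(t) = K/(1 + A·e^(−rt)) = 8189/(1 + 26.297×e^(−0.17×16.8)).
e^(−2.856) = 0.057498; denominator = 1 + 26.297×0.057498 = 2.512.
N = 8189/2.512 = 3259.93.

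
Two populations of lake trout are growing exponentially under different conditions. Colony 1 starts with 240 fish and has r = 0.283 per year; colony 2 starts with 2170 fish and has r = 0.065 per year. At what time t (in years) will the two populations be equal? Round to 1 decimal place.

Set 240·e^(0.283t) = 2170·e^(0.065t).
e^((0.283 − 0.065)t) = 2170/240 → e^(0.218·t) = 9.0417.
0.218·t = ln(9.0417) = 2.2018, so t = 2.2018/0.218 = 10.1.

10.1 years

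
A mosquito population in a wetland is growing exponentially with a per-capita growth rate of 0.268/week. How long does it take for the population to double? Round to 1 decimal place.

Doubling time t_d = ln(2)/r = 0.6931/0.268 = 2.5864.

2.6 weeks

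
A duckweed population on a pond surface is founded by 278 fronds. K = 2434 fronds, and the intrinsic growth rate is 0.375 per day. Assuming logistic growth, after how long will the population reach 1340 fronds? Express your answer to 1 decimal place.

A = (K − N₀)/N₀ = (2434 − 278)/278 = 7.7554.
Solve 2434/(1 + 7.7554·e^(−0.375t)) = 1340: 1 + 7.7554·e^(−0.375t) = 1.8164, so e^(−0.375t) = 0.105271.
−0.375·t = ln(0.105271) = -2.2512, so t = 2.2512/0.375 = 6.0032.

6.0 days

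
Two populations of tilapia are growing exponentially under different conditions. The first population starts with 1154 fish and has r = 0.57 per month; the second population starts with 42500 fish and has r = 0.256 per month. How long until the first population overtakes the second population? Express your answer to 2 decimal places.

11.48 months

Set 1154·e^(0.57t) = 42500·e^(0.256t).
e^((0.57 − 0.256)t) = 42500/1154 → e^(0.314·t) = 36.828.
0.314·t = ln(36.828) = 3.6063, so t = 3.6063/0.314 = 11.485.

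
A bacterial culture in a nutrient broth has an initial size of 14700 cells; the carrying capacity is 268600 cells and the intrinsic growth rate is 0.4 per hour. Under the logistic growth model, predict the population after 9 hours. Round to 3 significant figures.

182000 cells

A = (K − N₀)/N₀ = (268600 − 14700)/14700 = 17.272.
N(t) = K/(1 + A·e^(−rt)) = 268600/(1 + 17.272×e^(−0.4×9)).
e^(−3.6) = 0.027324; denominator = 1 + 17.272×0.027324 = 1.4719.
N = 268600/1.4719 = 182480.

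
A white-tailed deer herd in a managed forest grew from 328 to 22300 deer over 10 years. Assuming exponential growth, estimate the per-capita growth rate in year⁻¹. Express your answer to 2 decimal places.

0.42 per year

From N(t) = N₀·e^(rt): e^(r·10) = 22300/328 = 67.988.
r·10 = ln(67.988) = 4.2193, so r = 4.2193/10 = 0.42193.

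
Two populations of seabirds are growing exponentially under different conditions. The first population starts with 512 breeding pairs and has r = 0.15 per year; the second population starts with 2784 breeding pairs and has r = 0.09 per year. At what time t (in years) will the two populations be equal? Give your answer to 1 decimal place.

Set 512·e^(0.15t) = 2784·e^(0.09t).
e^((0.15 − 0.09)t) = 2784/512 → e^(0.06·t) = 5.4375.
0.06·t = ln(5.4375) = 1.6933, so t = 1.6933/0.06 = 28.222.

28.2 years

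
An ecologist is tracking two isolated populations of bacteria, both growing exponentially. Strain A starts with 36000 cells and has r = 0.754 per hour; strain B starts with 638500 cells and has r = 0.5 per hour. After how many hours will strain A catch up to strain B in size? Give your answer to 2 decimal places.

Set 36000·e^(0.754t) = 638500·e^(0.5t).
e^((0.754 − 0.5)t) = 638500/36000 → e^(0.254·t) = 17.736.
0.254·t = ln(17.736) = 2.8756, so t = 2.8756/0.254 = 11.321.

11.32 hours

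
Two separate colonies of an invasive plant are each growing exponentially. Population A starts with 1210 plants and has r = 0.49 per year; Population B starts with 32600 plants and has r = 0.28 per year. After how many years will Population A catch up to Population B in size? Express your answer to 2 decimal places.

Set 1210·e^(0.49t) = 32600·e^(0.28t).
e^((0.49 − 0.28)t) = 32600/1210 → e^(0.21·t) = 26.942.
0.21·t = ln(26.942) = 3.2937, so t = 3.2937/0.21 = 15.684.

15.68 years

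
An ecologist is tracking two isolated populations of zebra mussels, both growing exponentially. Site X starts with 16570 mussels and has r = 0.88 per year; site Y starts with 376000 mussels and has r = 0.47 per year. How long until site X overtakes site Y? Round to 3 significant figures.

Set 16570·e^(0.88t) = 376000·e^(0.47t).
e^((0.88 − 0.47)t) = 376000/16570 → e^(0.41·t) = 22.692.
0.41·t = ln(22.692) = 3.122, so t = 3.122/0.41 = 7.6146.

7.61 years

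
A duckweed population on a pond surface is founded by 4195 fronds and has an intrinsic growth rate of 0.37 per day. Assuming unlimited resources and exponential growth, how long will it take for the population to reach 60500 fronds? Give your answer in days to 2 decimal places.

7.21 days

Set N₀·e^(rt) = 60500: e^(0.37·t) = 60500/4195 = 14.422.
0.37·t = ln(14.422) = 2.6688, so t = 2.6688/0.37 = 7.2128.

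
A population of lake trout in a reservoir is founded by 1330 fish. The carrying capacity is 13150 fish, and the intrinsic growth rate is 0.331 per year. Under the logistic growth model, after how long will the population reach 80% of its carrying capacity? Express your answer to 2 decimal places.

A = (K − N₀)/N₀ = (13150 − 1330)/1330 = 8.8872.
Solve 13150/(1 + 8.8872·e^(−0.331t)) = 10520: 1 + 8.8872·e^(−0.331t) = 1.25, so e^(−0.331t) = 0.0281303.
−0.331·t = ln(0.0281303) = -3.5709, so t = 3.5709/0.331 = 10.788.

10.79 years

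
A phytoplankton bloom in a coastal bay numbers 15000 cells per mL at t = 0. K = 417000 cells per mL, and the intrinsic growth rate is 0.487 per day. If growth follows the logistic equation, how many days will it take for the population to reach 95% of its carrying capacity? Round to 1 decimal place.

A = (K − N₀)/N₀ = (417000 − 15000)/15000 = 26.8.
Solve 417000/(1 + 26.8·e^(−0.487t)) = 396150: 1 + 26.8·e^(−0.487t) = 1.0526, so e^(−0.487t) = 0.00196386.
−0.487·t = ln(0.00196386) = -6.2328, so t = 6.2328/0.487 = 12.798.

12.8 days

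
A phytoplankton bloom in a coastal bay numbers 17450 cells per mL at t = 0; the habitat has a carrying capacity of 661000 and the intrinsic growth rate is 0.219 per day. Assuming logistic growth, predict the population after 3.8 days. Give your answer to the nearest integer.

A = (K − N₀)/N₀ = (661000 − 17450)/17450 = 36.88.
N(t) = K/(1 + A·e^(−rt)) = 661000/(1 + 36.88×e^(−0.219×3.8)).
e^(−0.8322) = 0.43509; denominator = 1 + 36.88×0.43509 = 17.046.
N = 661000/17.046 = 38777.4.

38777 cells per mL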